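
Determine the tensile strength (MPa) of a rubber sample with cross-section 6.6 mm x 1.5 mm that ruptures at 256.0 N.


Area = width * thickness = 6.6 * 1.5 = 9.9 mm^2
TS = force / area = 256.0 / 9.9 = 25.86 MPa

25.86 MPa


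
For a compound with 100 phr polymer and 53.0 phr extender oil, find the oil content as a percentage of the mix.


Oil % = oil / (100 + oil) * 100
= 53.0 / (100 + 53.0) * 100
= 53.0 / 153.0 * 100
= 34.64%

34.64%


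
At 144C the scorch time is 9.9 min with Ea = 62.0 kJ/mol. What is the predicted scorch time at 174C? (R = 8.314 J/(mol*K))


Convert temperatures: T1 = 144 + 273.15 = 417.15 K, T2 = 174 + 273.15 = 447.15 K
ts2_new = 9.9 * exp(62000 / 8.314 * (1/447.15 - 1/417.15))
1/T2 - 1/T1 = -1.6083e-04
ts2_new = 2.98 min

2.98 min


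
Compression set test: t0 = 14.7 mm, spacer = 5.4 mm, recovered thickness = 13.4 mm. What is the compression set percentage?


CS = (t0 - recovered) / (t0 - ts) * 100
= (14.7 - 13.4) / (14.7 - 5.4) * 100
= 1.3 / 9.3 * 100
= 14.0%

14.0%


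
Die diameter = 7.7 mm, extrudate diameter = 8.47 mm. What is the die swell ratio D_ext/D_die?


Die swell ratio = D_extrudate / D_die
= 8.47 / 7.7
= 1.1

Die swell = 1.1


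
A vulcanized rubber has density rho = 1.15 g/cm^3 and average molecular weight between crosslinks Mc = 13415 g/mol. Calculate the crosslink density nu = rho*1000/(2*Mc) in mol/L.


nu = rho * 1000 / (2 * Mc)
nu = 1.15 * 1000 / (2 * 13415)
nu = 1150.0 / 26830
nu = 0.0429 mol/L

0.0429 mol/L


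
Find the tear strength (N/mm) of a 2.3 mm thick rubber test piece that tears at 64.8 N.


Tear strength = force / thickness
= 64.8 / 2.3
= 28.17 N/mm

28.17 N/mm


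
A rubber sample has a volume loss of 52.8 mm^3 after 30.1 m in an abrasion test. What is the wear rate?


Rate = volume_loss / distance
= 52.8 / 30.1
= 1.754 mm^3/m

1.754 mm^3/m


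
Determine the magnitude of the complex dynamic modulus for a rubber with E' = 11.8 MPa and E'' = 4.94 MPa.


|E*| = sqrt(E'^2 + E''^2)
= sqrt(11.8^2 + 4.94^2)
= sqrt(139.2400 + 24.4036)
= 12.792 MPa

12.792 MPa


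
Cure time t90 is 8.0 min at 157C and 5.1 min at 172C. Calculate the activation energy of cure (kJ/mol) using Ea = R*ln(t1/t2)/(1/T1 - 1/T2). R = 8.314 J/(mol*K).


T1 = 430.15 K, T2 = 445.15 K
1/T1 - 1/T2 = 7.8337e-05
ln(t1/t2) = ln(8.0/5.1) = 0.4502
Ea = 8.314 * 0.4502 / 7.8337e-05 = 47780.5917 J/mol
Ea = 47.78 kJ/mol

47.78 kJ/mol


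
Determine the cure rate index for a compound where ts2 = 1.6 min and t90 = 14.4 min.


CRI = 100 / (t90 - ts2)
= 100 / (14.4 - 1.6)
= 100 / 12.8
= 7.81 min^-1

7.81 min^-1


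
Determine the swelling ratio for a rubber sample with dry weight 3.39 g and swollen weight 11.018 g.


Q = W_swollen / W_dry
Q = 11.018 / 3.39
Q = 3.25

Q = 3.25


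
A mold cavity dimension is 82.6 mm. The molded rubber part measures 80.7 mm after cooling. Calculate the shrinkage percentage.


Shrinkage = (mold - part) / mold * 100
= (82.6 - 80.7) / 82.6 * 100
= 1.9 / 82.6 * 100
= 2.3%

2.3%


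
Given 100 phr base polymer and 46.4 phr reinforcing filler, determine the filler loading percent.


Filler % = filler / (rubber + filler) * 100
= 46.4 / (100 + 46.4) * 100
= 46.4 / 146.4 * 100
= 31.69%

31.69%


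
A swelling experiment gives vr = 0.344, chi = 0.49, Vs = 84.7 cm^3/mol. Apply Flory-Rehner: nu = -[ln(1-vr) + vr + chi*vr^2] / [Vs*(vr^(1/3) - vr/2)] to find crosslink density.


ln(1 - vr) = ln(1 - 0.344) = -0.4216
Numerator = -((-0.4216) + 0.344 + 0.49 * 0.344^2) = 0.0196
Denominator = 84.7 * (0.344^(1/3) - 0.344/2) = 44.7792
nu = 0.0196 / 44.7792 = 4.3792e-04 mol/cm^3

4.3792e-04 mol/cm^3


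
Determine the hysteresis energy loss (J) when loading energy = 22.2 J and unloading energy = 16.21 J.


Hysteresis loss = loading - unloading
= 22.2 - 16.21
= 5.99 J

5.99 J


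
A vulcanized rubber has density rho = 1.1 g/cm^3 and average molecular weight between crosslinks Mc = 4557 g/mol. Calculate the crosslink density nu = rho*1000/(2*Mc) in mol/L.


nu = rho * 1000 / (2 * Mc)
nu = 1.1 * 1000 / (2 * 4557)
nu = 1100.0 / 9114
nu = 0.1207 mol/L

0.1207 mol/L


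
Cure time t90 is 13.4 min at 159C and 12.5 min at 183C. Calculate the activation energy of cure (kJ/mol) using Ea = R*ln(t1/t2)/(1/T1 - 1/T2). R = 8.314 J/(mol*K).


T1 = 432.15 K, T2 = 456.15 K
1/T1 - 1/T2 = 1.2175e-04
ln(t1/t2) = ln(13.4/12.5) = 0.0695
Ea = 8.314 * 0.0695 / 1.2175e-04 = 4747.7584 J/mol
Ea = 4.75 kJ/mol

4.75 kJ/mol


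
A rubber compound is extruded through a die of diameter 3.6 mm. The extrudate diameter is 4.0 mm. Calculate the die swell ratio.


Die swell ratio = D_extrudate / D_die
= 4.0 / 3.6
= 1.111

Die swell = 1.111


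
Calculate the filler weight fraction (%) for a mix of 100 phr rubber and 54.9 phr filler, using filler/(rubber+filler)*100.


Filler % = filler / (rubber + filler) * 100
= 54.9 / (100 + 54.9) * 100
= 54.9 / 154.9 * 100
= 35.44%

35.44%


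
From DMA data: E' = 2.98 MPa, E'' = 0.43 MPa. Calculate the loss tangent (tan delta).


tan delta = E'' / E'
= 0.43 / 2.98
= 0.1443

tan delta = 0.1443


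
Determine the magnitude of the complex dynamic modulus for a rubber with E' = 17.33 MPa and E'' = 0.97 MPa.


|E*| = sqrt(E'^2 + E''^2)
= sqrt(17.33^2 + 0.97^2)
= sqrt(300.3289 + 0.9409)
= 17.357 MPa

17.357 MPa


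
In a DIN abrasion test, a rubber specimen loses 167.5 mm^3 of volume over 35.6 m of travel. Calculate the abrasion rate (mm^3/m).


Rate = volume_loss / distance
= 167.5 / 35.6
= 4.705 mm^3/m

4.705 mm^3/m


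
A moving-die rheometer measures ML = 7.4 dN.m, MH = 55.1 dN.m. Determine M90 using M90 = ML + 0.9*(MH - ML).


M90 = ML + 0.9 * (MH - ML)
M90 = 7.4 + 0.9 * (55.1 - 7.4)
M90 = 7.4 + 0.9 * 47.7
M90 = 50.33 dN.m

50.33 dN.m


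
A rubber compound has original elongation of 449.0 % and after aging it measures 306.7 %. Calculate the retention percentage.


Retention = aged / original * 100
= 306.7 / 449.0 * 100
= 68.3%

68.3%


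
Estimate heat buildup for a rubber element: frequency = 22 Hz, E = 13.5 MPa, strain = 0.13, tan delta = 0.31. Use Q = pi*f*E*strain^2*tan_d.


Q = pi * f * E * strain^2 * tan_d
= pi * 22 * 13.5 * 0.13^2 * 0.31
= pi * 22 * 13.5 * 0.0169 * 0.31
= 4.8883

Q = 4.8883


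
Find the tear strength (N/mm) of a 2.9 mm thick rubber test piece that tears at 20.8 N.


Tear strength = force / thickness
= 20.8 / 2.9
= 7.17 N/mm

7.17 N/mm


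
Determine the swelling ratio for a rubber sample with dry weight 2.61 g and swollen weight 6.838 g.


Q = W_swollen / W_dry
Q = 6.838 / 2.61
Q = 2.62

Q = 2.62


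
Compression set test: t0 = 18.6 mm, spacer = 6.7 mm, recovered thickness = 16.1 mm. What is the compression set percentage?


CS = (t0 - recovered) / (t0 - ts) * 100
= (18.6 - 16.1) / (18.6 - 6.7) * 100
= 2.5 / 11.9 * 100
= 21.0%

21.0%


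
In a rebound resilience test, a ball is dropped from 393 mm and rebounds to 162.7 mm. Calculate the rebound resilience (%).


Resilience = h_rebound / h_drop * 100
= 162.7 / 393 * 100
= 41.4%

41.4%


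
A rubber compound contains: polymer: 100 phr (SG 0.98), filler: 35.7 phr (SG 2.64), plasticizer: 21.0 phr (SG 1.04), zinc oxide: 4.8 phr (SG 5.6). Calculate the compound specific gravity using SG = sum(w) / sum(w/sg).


Sum of weights = 161.5
Volume contributions:
  polymer: 100/0.98 = 102.0408
  filler: 35.7/2.64 = 13.5227
  plasticizer: 21.0/1.04 = 20.1923
  zinc oxide: 4.8/5.6 = 0.8571
Sum of volumes = 136.6130
SG = 161.5 / 136.6130 = 1.182

SG = 1.182


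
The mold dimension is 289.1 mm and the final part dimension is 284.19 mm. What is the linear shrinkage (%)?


Shrinkage = (mold - part) / mold * 100
= (289.1 - 284.19) / 289.1 * 100
= 4.91 / 289.1 * 100
= 1.7%

1.7%


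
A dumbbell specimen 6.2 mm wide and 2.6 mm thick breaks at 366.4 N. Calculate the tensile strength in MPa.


Area = width * thickness = 6.2 * 2.6 = 16.12 mm^2
TS = force / area = 366.4 / 16.12 = 22.73 MPa

22.73 MPa


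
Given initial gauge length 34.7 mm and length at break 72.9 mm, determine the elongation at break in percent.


Elongation = (Lf - L0) / L0 * 100
= (72.9 - 34.7) / 34.7 * 100
= 38.2 / 34.7 * 100
= 110.1%

110.1%


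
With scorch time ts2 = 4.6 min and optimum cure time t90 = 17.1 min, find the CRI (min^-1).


CRI = 100 / (t90 - ts2)
= 100 / (17.1 - 4.6)
= 100 / 12.5
= 8.0 min^-1

8.0 min^-1


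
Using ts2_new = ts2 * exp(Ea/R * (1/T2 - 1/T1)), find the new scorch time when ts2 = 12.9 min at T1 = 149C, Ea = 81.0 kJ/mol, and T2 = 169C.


Convert temperatures: T1 = 149 + 273.15 = 422.15 K, T2 = 169 + 273.15 = 442.15 K
ts2_new = 12.9 * exp(81000 / 8.314 * (1/442.15 - 1/422.15))
1/T2 - 1/T1 = -1.0715e-04
ts2_new = 4.54 min

4.54 min


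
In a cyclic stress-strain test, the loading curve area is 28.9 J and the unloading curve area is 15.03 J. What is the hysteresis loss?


Hysteresis loss = loading - unloading
= 28.9 - 15.03
= 13.87 J

13.87 J


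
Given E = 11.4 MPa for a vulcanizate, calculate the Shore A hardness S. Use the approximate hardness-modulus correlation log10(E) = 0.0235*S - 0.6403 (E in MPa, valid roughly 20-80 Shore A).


log10(E) = 0.0235*S - 0.6403  =>  S = (log10(E) + 0.6403) / 0.0235
log10(11.4) = 1.056905
S = (1.056905 + 0.6403) / 0.0235 = 1.697205 / 0.0235
S = 72.2

Shore A = 72.2


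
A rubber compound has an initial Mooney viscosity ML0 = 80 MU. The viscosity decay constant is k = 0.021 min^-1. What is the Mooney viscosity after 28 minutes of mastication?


ML = ML0 * exp(-k * t)
ML = 80 * exp(-0.021 * 28)
ML = 80 * 0.5554
ML = 44.43 MU

44.43 MU


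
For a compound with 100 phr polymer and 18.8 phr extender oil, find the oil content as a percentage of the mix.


Oil % = oil / (100 + oil) * 100
= 18.8 / (100 + 18.8) * 100
= 18.8 / 118.8 * 100
= 15.82%

15.82%


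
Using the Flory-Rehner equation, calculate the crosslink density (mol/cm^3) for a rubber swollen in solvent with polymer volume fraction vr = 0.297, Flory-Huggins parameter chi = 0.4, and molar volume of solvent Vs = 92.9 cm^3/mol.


ln(1 - vr) = ln(1 - 0.297) = -0.3524
Numerator = -((-0.3524) + 0.297 + 0.4 * 0.297^2) = 0.0201
Denominator = 92.9 * (0.297^(1/3) - 0.297/2) = 48.1867
nu = 0.0201 / 48.1867 = 4.1743e-04 mol/cm^3

4.1743e-04 mol/cm^3


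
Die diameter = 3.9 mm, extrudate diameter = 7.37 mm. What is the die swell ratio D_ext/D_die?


Die swell ratio = D_extrudate / D_die
= 7.37 / 3.9
= 1.89

Die swell = 1.89


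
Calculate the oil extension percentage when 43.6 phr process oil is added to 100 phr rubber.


Oil % = oil / (100 + oil) * 100
= 43.6 / (100 + 43.6) * 100
= 43.6 / 143.6 * 100
= 30.36%

30.36%


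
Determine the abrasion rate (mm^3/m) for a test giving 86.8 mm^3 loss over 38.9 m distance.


Rate = volume_loss / distance
= 86.8 / 38.9
= 2.231 mm^3/m

2.231 mm^3/m


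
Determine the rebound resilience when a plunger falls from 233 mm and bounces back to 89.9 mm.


Resilience = h_rebound / h_drop * 100
= 89.9 / 233 * 100
= 38.6%

38.6%


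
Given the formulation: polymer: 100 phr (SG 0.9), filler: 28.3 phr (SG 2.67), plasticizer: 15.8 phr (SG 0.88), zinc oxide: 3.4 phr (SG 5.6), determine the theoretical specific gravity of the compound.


Sum of weights = 147.5
Volume contributions:
  polymer: 100/0.9 = 111.1111
  filler: 28.3/2.67 = 10.5993
  plasticizer: 15.8/0.88 = 17.9545
  zinc oxide: 3.4/5.6 = 0.6071
Sum of volumes = 140.2721
SG = 147.5 / 140.2721 = 1.052

SG = 1.052


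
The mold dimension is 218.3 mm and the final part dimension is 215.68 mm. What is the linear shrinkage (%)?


Shrinkage = (mold - part) / mold * 100
= (218.3 - 215.68) / 218.3 * 100
= 2.62 / 218.3 * 100
= 1.2%

1.2%


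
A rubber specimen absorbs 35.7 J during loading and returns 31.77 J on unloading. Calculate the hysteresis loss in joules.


Hysteresis loss = loading - unloading
= 35.7 - 31.77
= 3.93 J

3.93 J


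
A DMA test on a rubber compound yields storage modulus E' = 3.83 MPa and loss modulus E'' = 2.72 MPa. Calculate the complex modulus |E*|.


|E*| = sqrt(E'^2 + E''^2)
= sqrt(3.83^2 + 2.72^2)
= sqrt(14.6689 + 7.3984)
= 4.698 MPa

4.698 MPa


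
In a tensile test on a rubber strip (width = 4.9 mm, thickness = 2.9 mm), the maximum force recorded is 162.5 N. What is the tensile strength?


Area = width * thickness = 4.9 * 2.9 = 14.21 mm^2
TS = force / area = 162.5 / 14.21 = 11.44 MPa

11.44 MPa


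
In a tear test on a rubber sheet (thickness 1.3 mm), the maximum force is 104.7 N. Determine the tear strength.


Tear strength = force / thickness
= 104.7 / 1.3
= 80.54 N/mm

80.54 N/mm


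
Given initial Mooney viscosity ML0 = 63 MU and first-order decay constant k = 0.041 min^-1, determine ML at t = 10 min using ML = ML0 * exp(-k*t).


ML = ML0 * exp(-k * t)
ML = 63 * exp(-0.041 * 10)
ML = 63 * 0.6637
ML = 41.81 MU

41.81 MU


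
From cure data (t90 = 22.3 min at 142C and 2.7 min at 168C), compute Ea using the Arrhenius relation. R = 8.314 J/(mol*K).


T1 = 415.15 K, T2 = 441.15 K
1/T1 - 1/T2 = 1.4197e-04
ln(t1/t2) = ln(22.3/2.7) = 2.1113
Ea = 8.314 * 2.1113 / 1.4197e-04 = 123647.4390 J/mol
Ea = 123.65 kJ/mol

123.65 kJ/mol


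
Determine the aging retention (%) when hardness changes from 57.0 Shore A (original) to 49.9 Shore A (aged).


Retention = aged / original * 100
= 49.9 / 57.0 * 100
= 87.5%

87.5%


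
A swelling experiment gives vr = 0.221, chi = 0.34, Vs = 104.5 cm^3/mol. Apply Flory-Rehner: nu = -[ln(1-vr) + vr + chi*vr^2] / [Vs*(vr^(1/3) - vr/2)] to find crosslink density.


ln(1 - vr) = ln(1 - 0.221) = -0.2497
Numerator = -((-0.2497) + 0.221 + 0.34 * 0.221^2) = 0.0121
Denominator = 104.5 * (0.221^(1/3) - 0.221/2) = 51.6329
nu = 0.0121 / 51.6329 = 2.3509e-04 mol/cm^3

2.3509e-04 mol/cm^3


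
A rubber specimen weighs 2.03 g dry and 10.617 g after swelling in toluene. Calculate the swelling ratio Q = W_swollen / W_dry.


Q = W_swollen / W_dry
Q = 10.617 / 2.03
Q = 5.23

Q = 5.23


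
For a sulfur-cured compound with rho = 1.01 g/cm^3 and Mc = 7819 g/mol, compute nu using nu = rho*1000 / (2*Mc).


nu = rho * 1000 / (2 * Mc)
nu = 1.01 * 1000 / (2 * 7819)
nu = 1010.0 / 15638
nu = 0.0646 mol/L

0.0646 mol/L


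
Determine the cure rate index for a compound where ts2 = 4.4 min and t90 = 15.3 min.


CRI = 100 / (t90 - ts2)
= 100 / (15.3 - 4.4)
= 100 / 10.9
= 9.17 min^-1

9.17 min^-1


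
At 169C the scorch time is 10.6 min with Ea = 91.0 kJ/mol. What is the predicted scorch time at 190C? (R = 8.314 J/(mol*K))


Convert temperatures: T1 = 169 + 273.15 = 442.15 K, T2 = 190 + 273.15 = 463.15 K
ts2_new = 10.6 * exp(91000 / 8.314 * (1/463.15 - 1/442.15))
1/T2 - 1/T1 = -1.0255e-04
ts2_new = 3.45 min

3.45 min


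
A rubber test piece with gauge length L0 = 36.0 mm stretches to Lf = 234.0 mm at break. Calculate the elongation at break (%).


Elongation = (Lf - L0) / L0 * 100
= (234.0 - 36.0) / 36.0 * 100
= 198.0 / 36.0 * 100
= 550.0%

550.0%


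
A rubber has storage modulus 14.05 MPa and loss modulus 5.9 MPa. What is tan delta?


tan delta = E'' / E'
= 5.9 / 14.05
= 0.4199

tan delta = 0.4199


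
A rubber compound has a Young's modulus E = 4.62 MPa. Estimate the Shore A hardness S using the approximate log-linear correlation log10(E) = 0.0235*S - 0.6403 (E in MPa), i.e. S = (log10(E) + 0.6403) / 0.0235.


log10(E) = 0.0235*S - 0.6403  =>  S = (log10(E) + 0.6403) / 0.0235
log10(4.62) = 0.664642
S = (0.664642 + 0.6403) / 0.0235 = 1.304942 / 0.0235
S = 55.5

Shore A = 55.5


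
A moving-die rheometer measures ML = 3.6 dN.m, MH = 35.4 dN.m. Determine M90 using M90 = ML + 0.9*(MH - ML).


M90 = ML + 0.9 * (MH - ML)
M90 = 3.6 + 0.9 * (35.4 - 3.6)
M90 = 3.6 + 0.9 * 31.8
M90 = 32.22 dN.m

32.22 dN.m


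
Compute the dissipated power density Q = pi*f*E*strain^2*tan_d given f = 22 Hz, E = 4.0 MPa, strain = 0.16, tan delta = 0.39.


Q = pi * f * E * strain^2 * tan_d
= pi * 22 * 4.0 * 0.16^2 * 0.39
= pi * 22 * 4.0 * 0.0256 * 0.39
= 2.7602

Q = 2.7602


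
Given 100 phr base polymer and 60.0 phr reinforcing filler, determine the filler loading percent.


Filler % = filler / (rubber + filler) * 100
= 60.0 / (100 + 60.0) * 100
= 60.0 / 160.0 * 100
= 37.5%

37.5%


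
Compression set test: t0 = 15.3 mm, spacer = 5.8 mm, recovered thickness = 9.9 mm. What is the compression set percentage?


CS = (t0 - recovered) / (t0 - ts) * 100
= (15.3 - 9.9) / (15.3 - 5.8) * 100
= 5.4 / 9.5 * 100
= 56.8%

56.8%


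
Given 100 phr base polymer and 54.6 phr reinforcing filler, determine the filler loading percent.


Filler % = filler / (rubber + filler) * 100
= 54.6 / (100 + 54.6) * 100
= 54.6 / 154.6 * 100
= 35.32%

35.32%


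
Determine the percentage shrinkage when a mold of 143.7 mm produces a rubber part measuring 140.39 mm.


Shrinkage = (mold - part) / mold * 100
= (143.7 - 140.39) / 143.7 * 100
= 3.31 / 143.7 * 100
= 2.3%

2.3%


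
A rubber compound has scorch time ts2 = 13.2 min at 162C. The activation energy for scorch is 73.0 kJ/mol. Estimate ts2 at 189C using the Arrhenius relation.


Convert temperatures: T1 = 162 + 273.15 = 435.15 K, T2 = 189 + 273.15 = 462.15 K
ts2_new = 13.2 * exp(73000 / 8.314 * (1/462.15 - 1/435.15))
1/T2 - 1/T1 = -1.3426e-04
ts2_new = 4.06 min

4.06 min


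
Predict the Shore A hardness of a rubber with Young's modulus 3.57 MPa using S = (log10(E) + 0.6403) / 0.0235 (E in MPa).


log10(E) = 0.0235*S - 0.6403  =>  S = (log10(E) + 0.6403) / 0.0235
log10(3.57) = 0.552668
S = (0.552668 + 0.6403) / 0.0235 = 1.192968 / 0.0235
S = 50.8

Shore A = 50.8


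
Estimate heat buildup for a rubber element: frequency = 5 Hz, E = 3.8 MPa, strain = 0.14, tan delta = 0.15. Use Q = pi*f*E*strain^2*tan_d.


Q = pi * f * E * strain^2 * tan_d
= pi * 5 * 3.8 * 0.14^2 * 0.15
= pi * 5 * 3.8 * 0.0196 * 0.15
= 0.1755

Q = 0.1755


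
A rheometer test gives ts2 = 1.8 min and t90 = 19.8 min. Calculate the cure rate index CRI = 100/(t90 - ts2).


CRI = 100 / (t90 - ts2)
= 100 / (19.8 - 1.8)
= 100 / 18.0
= 5.56 min^-1

5.56 min^-1


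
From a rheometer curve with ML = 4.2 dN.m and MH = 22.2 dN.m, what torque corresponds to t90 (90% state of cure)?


M90 = ML + 0.9 * (MH - ML)
M90 = 4.2 + 0.9 * (22.2 - 4.2)
M90 = 4.2 + 0.9 * 18.0
M90 = 20.4 dN.m

20.4 dN.m


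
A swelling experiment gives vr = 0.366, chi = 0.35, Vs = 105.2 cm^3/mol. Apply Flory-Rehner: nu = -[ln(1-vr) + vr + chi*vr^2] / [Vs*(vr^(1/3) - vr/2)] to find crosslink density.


ln(1 - vr) = ln(1 - 0.366) = -0.4557
Numerator = -((-0.4557) + 0.366 + 0.35 * 0.366^2) = 0.0428
Denominator = 105.2 * (0.366^(1/3) - 0.366/2) = 55.9989
nu = 0.0428 / 55.9989 = 7.6469e-04 mol/cm^3

7.6469e-04 mol/cm^3


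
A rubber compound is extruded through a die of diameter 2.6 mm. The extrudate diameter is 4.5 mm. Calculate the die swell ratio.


Die swell ratio = D_extrudate / D_die
= 4.5 / 2.6
= 1.731

Die swell = 1.731


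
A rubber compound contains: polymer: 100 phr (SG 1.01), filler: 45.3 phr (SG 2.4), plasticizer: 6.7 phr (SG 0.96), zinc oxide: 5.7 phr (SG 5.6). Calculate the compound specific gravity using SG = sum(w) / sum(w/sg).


Sum of weights = 157.7
Volume contributions:
  polymer: 100/1.01 = 99.0099
  filler: 45.3/2.4 = 18.8750
  plasticizer: 6.7/0.96 = 6.9792
  zinc oxide: 5.7/5.6 = 1.0179
Sum of volumes = 125.8819
SG = 157.7 / 125.8819 = 1.253

SG = 1.253


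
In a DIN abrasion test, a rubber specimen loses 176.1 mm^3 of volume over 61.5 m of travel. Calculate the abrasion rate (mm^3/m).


Rate = volume_loss / distance
= 176.1 / 61.5
= 2.863 mm^3/m

2.863 mm^3/m


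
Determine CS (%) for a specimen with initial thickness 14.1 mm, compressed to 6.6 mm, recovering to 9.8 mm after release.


CS = (t0 - recovered) / (t0 - ts) * 100
= (14.1 - 9.8) / (14.1 - 6.6) * 100
= 4.3 / 7.5 * 100
= 57.3%

57.3%


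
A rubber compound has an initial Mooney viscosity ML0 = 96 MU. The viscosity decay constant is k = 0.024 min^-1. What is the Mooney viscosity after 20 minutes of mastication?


ML = ML0 * exp(-k * t)
ML = 96 * exp(-0.024 * 20)
ML = 96 * 0.6188
ML = 59.4 MU

59.4 MU


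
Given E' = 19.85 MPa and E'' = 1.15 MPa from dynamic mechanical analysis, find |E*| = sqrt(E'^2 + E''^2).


|E*| = sqrt(E'^2 + E''^2)
= sqrt(19.85^2 + 1.15^2)
= sqrt(394.0225 + 1.3225)
= 19.883 MPa

19.883 MPa


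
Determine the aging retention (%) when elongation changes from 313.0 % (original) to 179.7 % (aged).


Retention = aged / original * 100
= 179.7 / 313.0 * 100
= 57.4%

57.4%


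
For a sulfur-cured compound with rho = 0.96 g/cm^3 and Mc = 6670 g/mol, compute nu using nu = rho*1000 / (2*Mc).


nu = rho * 1000 / (2 * Mc)
nu = 0.96 * 1000 / (2 * 6670)
nu = 960.0 / 13340
nu = 0.0720 mol/L

0.0720 mol/L


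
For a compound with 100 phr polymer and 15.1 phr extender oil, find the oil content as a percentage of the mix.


Oil % = oil / (100 + oil) * 100
= 15.1 / (100 + 15.1) * 100
= 15.1 / 115.1 * 100
= 13.12%

13.12%


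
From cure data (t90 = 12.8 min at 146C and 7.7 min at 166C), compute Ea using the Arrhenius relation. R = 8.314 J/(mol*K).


T1 = 419.15 K, T2 = 439.15 K
1/T1 - 1/T2 = 1.0865e-04
ln(t1/t2) = ln(12.8/7.7) = 0.5082
Ea = 8.314 * 0.5082 / 1.0865e-04 = 38888.2385 J/mol
Ea = 38.89 kJ/mol

38.89 kJ/mol


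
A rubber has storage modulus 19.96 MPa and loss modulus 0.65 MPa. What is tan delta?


tan delta = E'' / E'
= 0.65 / 19.96
= 0.0326

tan delta = 0.0326


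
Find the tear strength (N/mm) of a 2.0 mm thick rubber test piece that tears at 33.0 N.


Tear strength = force / thickness
= 33.0 / 2.0
= 16.5 N/mm

16.5 N/mm


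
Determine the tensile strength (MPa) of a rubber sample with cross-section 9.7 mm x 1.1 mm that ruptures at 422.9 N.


Area = width * thickness = 9.7 * 1.1 = 10.67 mm^2
TS = force / area = 422.9 / 10.67 = 39.63 MPa

39.63 MPa


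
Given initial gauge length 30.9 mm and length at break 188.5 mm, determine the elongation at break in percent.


Elongation = (Lf - L0) / L0 * 100
= (188.5 - 30.9) / 30.9 * 100
= 157.6 / 30.9 * 100
= 510.0%

510.0%


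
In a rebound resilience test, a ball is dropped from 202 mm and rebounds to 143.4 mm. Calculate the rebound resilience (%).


Resilience = h_rebound / h_drop * 100
= 143.4 / 202 * 100
= 71.0%

71.0%


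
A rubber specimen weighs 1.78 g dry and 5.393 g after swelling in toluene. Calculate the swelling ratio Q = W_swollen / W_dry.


Q = W_swollen / W_dry
Q = 5.393 / 1.78
Q = 3.03

Q = 3.03


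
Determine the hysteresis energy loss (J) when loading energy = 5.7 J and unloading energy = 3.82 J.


Hysteresis loss = loading - unloading
= 5.7 - 3.82
= 1.88 J

1.88 J


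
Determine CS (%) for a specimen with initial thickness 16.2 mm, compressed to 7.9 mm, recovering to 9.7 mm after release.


CS = (t0 - recovered) / (t0 - ts) * 100
= (16.2 - 9.7) / (16.2 - 7.9) * 100
= 6.5 / 8.3 * 100
= 78.3%

78.3%


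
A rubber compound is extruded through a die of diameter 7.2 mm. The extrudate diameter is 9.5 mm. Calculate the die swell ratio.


Die swell ratio = D_extrudate / D_die
= 9.5 / 7.2
= 1.319

Die swell = 1.319


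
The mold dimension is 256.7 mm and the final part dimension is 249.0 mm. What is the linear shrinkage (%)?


Shrinkage = (mold - part) / mold * 100
= (256.7 - 249.0) / 256.7 * 100
= 7.7 / 256.7 * 100
= 3.0%

3.0%


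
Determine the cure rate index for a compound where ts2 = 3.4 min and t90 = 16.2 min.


CRI = 100 / (t90 - ts2)
= 100 / (16.2 - 3.4)
= 100 / 12.8
= 7.81 min^-1

7.81 min^-1


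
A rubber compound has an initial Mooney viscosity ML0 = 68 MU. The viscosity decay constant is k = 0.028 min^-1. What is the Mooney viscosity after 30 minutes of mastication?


ML = ML0 * exp(-k * t)
ML = 68 * exp(-0.028 * 30)
ML = 68 * 0.4317
ML = 29.36 MU

29.36 MU


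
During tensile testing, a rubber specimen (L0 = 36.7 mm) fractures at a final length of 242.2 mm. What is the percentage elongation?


Elongation = (Lf - L0) / L0 * 100
= (242.2 - 36.7) / 36.7 * 100
= 205.5 / 36.7 * 100
= 559.9%

559.9%


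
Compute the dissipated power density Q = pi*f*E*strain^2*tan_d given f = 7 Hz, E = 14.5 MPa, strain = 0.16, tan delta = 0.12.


Q = pi * f * E * strain^2 * tan_d
= pi * 7 * 14.5 * 0.16^2 * 0.12
= pi * 7 * 14.5 * 0.0256 * 0.12
= 0.9796

Q = 0.9796


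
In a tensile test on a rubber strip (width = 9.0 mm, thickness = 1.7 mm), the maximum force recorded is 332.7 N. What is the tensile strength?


Area = width * thickness = 9.0 * 1.7 = 15.3 mm^2
TS = force / area = 332.7 / 15.3 = 21.75 MPa

21.75 MPa


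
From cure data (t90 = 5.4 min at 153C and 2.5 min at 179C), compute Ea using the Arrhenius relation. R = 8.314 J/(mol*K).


T1 = 426.15 K, T2 = 452.15 K
1/T1 - 1/T2 = 1.3494e-04
ln(t1/t2) = ln(5.4/2.5) = 0.7701
Ea = 8.314 * 0.7701 / 1.3494e-04 = 47449.6988 J/mol
Ea = 47.45 kJ/mol

47.45 kJ/mol


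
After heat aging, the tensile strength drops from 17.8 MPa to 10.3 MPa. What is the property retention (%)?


Retention = aged / original * 100
= 10.3 / 17.8 * 100
= 57.9%

57.9%


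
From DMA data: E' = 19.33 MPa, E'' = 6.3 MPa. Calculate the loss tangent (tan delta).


tan delta = E'' / E'
= 6.3 / 19.33
= 0.3259

tan delta = 0.3259


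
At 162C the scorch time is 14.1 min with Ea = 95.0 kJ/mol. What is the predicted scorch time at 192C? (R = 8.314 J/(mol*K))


Convert temperatures: T1 = 162 + 273.15 = 435.15 K, T2 = 192 + 273.15 = 465.15 K
ts2_new = 14.1 * exp(95000 / 8.314 * (1/465.15 - 1/435.15))
1/T2 - 1/T1 = -1.4821e-04
ts2_new = 2.59 min

2.59 min


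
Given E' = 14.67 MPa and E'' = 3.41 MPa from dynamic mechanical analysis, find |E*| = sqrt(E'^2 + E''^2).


|E*| = sqrt(E'^2 + E''^2)
= sqrt(14.67^2 + 3.41^2)
= sqrt(215.2089 + 11.6281)
= 15.061 MPa

15.061 MPa


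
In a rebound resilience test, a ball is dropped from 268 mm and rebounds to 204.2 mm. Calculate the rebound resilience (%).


Resilience = h_rebound / h_drop * 100
= 204.2 / 268 * 100
= 76.2%

76.2%


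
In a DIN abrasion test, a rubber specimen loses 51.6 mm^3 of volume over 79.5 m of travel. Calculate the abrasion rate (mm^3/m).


Rate = volume_loss / distance
= 51.6 / 79.5
= 0.649 mm^3/m

0.649 mm^3/m


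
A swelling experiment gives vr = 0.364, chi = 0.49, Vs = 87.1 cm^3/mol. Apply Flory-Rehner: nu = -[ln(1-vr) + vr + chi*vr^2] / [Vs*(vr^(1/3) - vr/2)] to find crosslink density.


ln(1 - vr) = ln(1 - 0.364) = -0.4526
Numerator = -((-0.4526) + 0.364 + 0.49 * 0.364^2) = 0.0236
Denominator = 87.1 * (0.364^(1/3) - 0.364/2) = 46.3375
nu = 0.0236 / 46.3375 = 5.1003e-04 mol/cm^3

5.1003e-04 mol/cm^3


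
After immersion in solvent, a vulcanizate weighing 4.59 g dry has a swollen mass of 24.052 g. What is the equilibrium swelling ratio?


Q = W_swollen / W_dry
Q = 24.052 / 4.59
Q = 5.24

Q = 5.24


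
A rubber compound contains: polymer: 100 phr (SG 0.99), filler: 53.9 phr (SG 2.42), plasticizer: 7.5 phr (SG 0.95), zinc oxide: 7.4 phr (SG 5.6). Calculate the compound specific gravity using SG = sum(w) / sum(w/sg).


Sum of weights = 168.8
Volume contributions:
  polymer: 100/0.99 = 101.0101
  filler: 53.9/2.42 = 22.2727
  plasticizer: 7.5/0.95 = 7.8947
  zinc oxide: 7.4/5.6 = 1.3214
Sum of volumes = 132.4990
SG = 168.8 / 132.4990 = 1.274

SG = 1.274


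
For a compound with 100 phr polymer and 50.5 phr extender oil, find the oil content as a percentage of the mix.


Oil % = oil / (100 + oil) * 100
= 50.5 / (100 + 50.5) * 100
= 50.5 / 150.5 * 100
= 33.55%

33.55%


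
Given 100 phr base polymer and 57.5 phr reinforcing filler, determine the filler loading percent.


Filler % = filler / (rubber + filler) * 100
= 57.5 / (100 + 57.5) * 100
= 57.5 / 157.5 * 100
= 36.51%

36.51%


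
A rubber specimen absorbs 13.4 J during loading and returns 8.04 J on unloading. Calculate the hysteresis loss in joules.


Hysteresis loss = loading - unloading
= 13.4 - 8.04
= 5.36 J

5.36 J


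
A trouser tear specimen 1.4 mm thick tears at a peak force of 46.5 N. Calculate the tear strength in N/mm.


Tear strength = force / thickness
= 46.5 / 1.4
= 33.21 N/mm

33.21 N/mm


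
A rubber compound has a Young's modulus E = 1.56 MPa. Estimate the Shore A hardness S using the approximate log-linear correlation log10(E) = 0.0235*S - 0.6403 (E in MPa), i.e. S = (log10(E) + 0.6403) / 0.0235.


log10(E) = 0.0235*S - 0.6403  =>  S = (log10(E) + 0.6403) / 0.0235
log10(1.56) = 0.193125
S = (0.193125 + 0.6403) / 0.0235 = 0.833425 / 0.0235
S = 35.5

Shore A = 35.5


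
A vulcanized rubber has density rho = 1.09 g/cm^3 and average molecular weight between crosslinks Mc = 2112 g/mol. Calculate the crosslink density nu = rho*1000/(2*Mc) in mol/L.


nu = rho * 1000 / (2 * Mc)
nu = 1.09 * 1000 / (2 * 2112)
nu = 1090.0 / 4224
nu = 0.2580 mol/L

0.2580 mol/L


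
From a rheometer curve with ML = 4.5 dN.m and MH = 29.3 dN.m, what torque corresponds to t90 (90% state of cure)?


M90 = ML + 0.9 * (MH - ML)
M90 = 4.5 + 0.9 * (29.3 - 4.5)
M90 = 4.5 + 0.9 * 24.8
M90 = 26.82 dN.m

26.82 dN.m


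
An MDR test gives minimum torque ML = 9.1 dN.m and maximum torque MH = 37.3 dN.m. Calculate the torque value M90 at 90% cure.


M90 = ML + 0.9 * (MH - ML)
M90 = 9.1 + 0.9 * (37.3 - 9.1)
M90 = 9.1 + 0.9 * 28.2
M90 = 34.48 dN.m

34.48 dN.m


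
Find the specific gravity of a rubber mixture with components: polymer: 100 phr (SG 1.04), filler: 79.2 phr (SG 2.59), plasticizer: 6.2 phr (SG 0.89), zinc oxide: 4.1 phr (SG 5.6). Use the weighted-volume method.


Sum of weights = 189.5
Volume contributions:
  polymer: 100/1.04 = 96.1538
  filler: 79.2/2.59 = 30.5792
  plasticizer: 6.2/0.89 = 6.9663
  zinc oxide: 4.1/5.6 = 0.7321
Sum of volumes = 134.4314
SG = 189.5 / 134.4314 = 1.41

SG = 1.41


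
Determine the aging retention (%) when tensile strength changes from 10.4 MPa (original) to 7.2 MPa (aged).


Retention = aged / original * 100
= 7.2 / 10.4 * 100
= 69.2%

69.2%


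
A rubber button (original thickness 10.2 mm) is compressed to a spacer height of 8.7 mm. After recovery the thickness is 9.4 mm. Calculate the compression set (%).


CS = (t0 - recovered) / (t0 - ts) * 100
= (10.2 - 9.4) / (10.2 - 8.7) * 100
= 0.8 / 1.5 * 100
= 53.3%

53.3%


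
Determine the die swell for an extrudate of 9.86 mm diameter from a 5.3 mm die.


Die swell ratio = D_extrudate / D_die
= 9.86 / 5.3
= 1.86

Die swell = 1.86


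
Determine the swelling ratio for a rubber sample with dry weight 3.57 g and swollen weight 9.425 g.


Q = W_swollen / W_dry
Q = 9.425 / 3.57
Q = 2.64

Q = 2.64


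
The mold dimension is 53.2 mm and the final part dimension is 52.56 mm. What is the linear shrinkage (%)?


Shrinkage = (mold - part) / mold * 100
= (53.2 - 52.56) / 53.2 * 100
= 0.64 / 53.2 * 100
= 1.2%

1.2%


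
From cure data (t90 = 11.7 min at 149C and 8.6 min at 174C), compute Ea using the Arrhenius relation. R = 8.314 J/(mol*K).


T1 = 422.15 K, T2 = 447.15 K
1/T1 - 1/T2 = 1.3244e-04
ln(t1/t2) = ln(11.7/8.6) = 0.3078
Ea = 8.314 * 0.3078 / 1.3244e-04 = 19323.9649 J/mol
Ea = 19.32 kJ/mol

19.32 kJ/mol


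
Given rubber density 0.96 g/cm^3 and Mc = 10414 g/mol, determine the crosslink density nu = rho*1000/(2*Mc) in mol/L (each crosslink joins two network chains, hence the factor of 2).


nu = rho * 1000 / (2 * Mc)
nu = 0.96 * 1000 / (2 * 10414)
nu = 960.0 / 20828
nu = 0.0461 mol/L

0.0461 mol/L


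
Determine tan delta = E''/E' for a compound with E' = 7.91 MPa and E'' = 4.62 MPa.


tan delta = E'' / E'
= 4.62 / 7.91
= 0.5841

tan delta = 0.5841


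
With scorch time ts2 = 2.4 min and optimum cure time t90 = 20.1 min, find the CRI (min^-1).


CRI = 100 / (t90 - ts2)
= 100 / (20.1 - 2.4)
= 100 / 17.7
= 5.65 min^-1

5.65 min^-1


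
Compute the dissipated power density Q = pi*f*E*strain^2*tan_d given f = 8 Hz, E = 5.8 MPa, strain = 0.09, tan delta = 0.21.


Q = pi * f * E * strain^2 * tan_d
= pi * 8 * 5.8 * 0.09^2 * 0.21
= pi * 8 * 5.8 * 0.0081 * 0.21
= 0.2480

Q = 0.2480


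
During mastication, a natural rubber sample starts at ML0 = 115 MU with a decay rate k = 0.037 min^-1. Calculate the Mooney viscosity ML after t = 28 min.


ML = ML0 * exp(-k * t)
ML = 115 * exp(-0.037 * 28)
ML = 115 * 0.3549
ML = 40.81 MU

40.81 MU


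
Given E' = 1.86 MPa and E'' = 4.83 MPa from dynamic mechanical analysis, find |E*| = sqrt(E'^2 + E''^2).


|E*| = sqrt(E'^2 + E''^2)
= sqrt(1.86^2 + 4.83^2)
= sqrt(3.4596 + 23.3289)
= 5.176 MPa

5.176 MPa


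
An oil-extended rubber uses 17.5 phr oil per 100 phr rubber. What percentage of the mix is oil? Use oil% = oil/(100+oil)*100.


Oil % = oil / (100 + oil) * 100
= 17.5 / (100 + 17.5) * 100
= 17.5 / 117.5 * 100
= 14.89%

14.89%


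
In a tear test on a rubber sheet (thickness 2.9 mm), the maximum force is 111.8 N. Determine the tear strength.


Tear strength = force / thickness
= 111.8 / 2.9
= 38.55 N/mm

38.55 N/mm


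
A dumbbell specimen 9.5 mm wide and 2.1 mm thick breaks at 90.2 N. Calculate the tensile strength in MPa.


Area = width * thickness = 9.5 * 2.1 = 19.95 mm^2
TS = force / area = 90.2 / 19.95 = 4.52 MPa

4.52 MPa


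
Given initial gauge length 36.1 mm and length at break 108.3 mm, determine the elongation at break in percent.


Elongation = (Lf - L0) / L0 * 100
= (108.3 - 36.1) / 36.1 * 100
= 72.2 / 36.1 * 100
= 200.0%

200.0%


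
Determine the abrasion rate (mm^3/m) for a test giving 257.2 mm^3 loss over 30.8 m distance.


Rate = volume_loss / distance
= 257.2 / 30.8
= 8.351 mm^3/m

8.351 mm^3/m


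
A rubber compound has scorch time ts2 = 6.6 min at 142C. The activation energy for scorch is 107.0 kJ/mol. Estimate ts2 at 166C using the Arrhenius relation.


Convert temperatures: T1 = 142 + 273.15 = 415.15 K, T2 = 166 + 273.15 = 439.15 K
ts2_new = 6.6 * exp(107000 / 8.314 * (1/439.15 - 1/415.15))
1/T2 - 1/T1 = -1.3164e-04
ts2_new = 1.21 min

1.21 min


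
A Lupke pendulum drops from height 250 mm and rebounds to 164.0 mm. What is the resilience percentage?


Resilience = h_rebound / h_drop * 100
= 164.0 / 250 * 100
= 65.6%

65.6%


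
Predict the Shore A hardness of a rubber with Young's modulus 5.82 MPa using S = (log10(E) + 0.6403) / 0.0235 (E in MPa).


log10(E) = 0.0235*S - 0.6403  =>  S = (log10(E) + 0.6403) / 0.0235
log10(5.82) = 0.764923
S = (0.764923 + 0.6403) / 0.0235 = 1.405223 / 0.0235
S = 59.8

Shore A = 59.8


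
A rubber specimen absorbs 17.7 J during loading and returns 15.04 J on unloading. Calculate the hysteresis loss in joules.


Hysteresis loss = loading - unloading
= 17.7 - 15.04
= 2.66 J

2.66 J


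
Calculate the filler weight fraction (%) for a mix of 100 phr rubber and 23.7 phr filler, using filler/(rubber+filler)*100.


Filler % = filler / (rubber + filler) * 100
= 23.7 / (100 + 23.7) * 100
= 23.7 / 123.7 * 100
= 19.16%

19.16%


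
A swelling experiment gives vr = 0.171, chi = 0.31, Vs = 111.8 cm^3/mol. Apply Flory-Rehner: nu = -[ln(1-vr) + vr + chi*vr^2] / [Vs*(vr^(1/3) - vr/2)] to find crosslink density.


ln(1 - vr) = ln(1 - 0.171) = -0.1875
Numerator = -((-0.1875) + 0.171 + 0.31 * 0.171^2) = 0.0075
Denominator = 111.8 * (0.171^(1/3) - 0.171/2) = 52.4957
nu = 0.0075 / 52.4957 = 1.4231e-04 mol/cm^3

1.4231e-04 mol/cm^3


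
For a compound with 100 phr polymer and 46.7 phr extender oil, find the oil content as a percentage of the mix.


Oil % = oil / (100 + oil) * 100
= 46.7 / (100 + 46.7) * 100
= 46.7 / 146.7 * 100
= 31.83%

31.83%


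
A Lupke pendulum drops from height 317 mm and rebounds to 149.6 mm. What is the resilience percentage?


Resilience = h_rebound / h_drop * 100
= 149.6 / 317 * 100
= 47.2%

47.2%


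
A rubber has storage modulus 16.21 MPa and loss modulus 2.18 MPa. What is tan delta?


tan delta = E'' / E'
= 2.18 / 16.21
= 0.1345

tan delta = 0.1345


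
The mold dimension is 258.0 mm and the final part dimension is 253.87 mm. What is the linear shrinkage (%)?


Shrinkage = (mold - part) / mold * 100
= (258.0 - 253.87) / 258.0 * 100
= 4.13 / 258.0 * 100
= 1.6%

1.6%


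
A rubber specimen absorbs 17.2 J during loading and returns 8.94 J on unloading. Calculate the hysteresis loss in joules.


Hysteresis loss = loading - unloading
= 17.2 - 8.94
= 8.26 J

8.26 J


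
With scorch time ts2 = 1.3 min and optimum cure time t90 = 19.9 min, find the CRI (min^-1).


CRI = 100 / (t90 - ts2)
= 100 / (19.9 - 1.3)
= 100 / 18.6
= 5.38 min^-1

5.38 min^-1


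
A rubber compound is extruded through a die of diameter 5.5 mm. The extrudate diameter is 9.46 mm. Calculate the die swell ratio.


Die swell ratio = D_extrudate / D_die
= 9.46 / 5.5
= 1.72

Die swell = 1.72


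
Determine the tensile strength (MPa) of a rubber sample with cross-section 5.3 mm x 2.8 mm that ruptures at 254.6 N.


Area = width * thickness = 5.3 * 2.8 = 14.84 mm^2
TS = force / area = 254.6 / 14.84 = 17.16 MPa

17.16 MPa


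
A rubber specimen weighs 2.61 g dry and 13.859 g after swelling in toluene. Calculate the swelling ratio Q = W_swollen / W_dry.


Q = W_swollen / W_dry
Q = 13.859 / 2.61
Q = 5.31

Q = 5.31


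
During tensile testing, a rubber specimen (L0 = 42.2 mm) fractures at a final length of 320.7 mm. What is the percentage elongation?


Elongation = (Lf - L0) / L0 * 100
= (320.7 - 42.2) / 42.2 * 100
= 278.5 / 42.2 * 100
= 660.0%

660.0%


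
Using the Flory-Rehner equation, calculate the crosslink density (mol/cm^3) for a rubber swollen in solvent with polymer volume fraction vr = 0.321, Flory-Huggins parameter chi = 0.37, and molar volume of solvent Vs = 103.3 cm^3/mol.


ln(1 - vr) = ln(1 - 0.321) = -0.3871
Numerator = -((-0.3871) + 0.321 + 0.37 * 0.321^2) = 0.0280
Denominator = 103.3 * (0.321^(1/3) - 0.321/2) = 54.1501
nu = 0.0280 / 54.1501 = 5.1725e-04 mol/cm^3

5.1725e-04 mol/cm^3


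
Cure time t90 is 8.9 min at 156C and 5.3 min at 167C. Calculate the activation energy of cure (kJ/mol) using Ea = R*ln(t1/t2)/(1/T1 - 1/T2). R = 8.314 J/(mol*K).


T1 = 429.15 K, T2 = 440.15 K
1/T1 - 1/T2 = 5.8235e-05
ln(t1/t2) = ln(8.9/5.3) = 0.5183
Ea = 8.314 * 0.5183 / 5.8235e-05 = 74002.3679 J/mol
Ea = 74.0 kJ/mol

74.0 kJ/mol


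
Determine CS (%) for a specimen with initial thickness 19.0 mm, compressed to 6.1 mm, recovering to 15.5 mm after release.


CS = (t0 - recovered) / (t0 - ts) * 100
= (19.0 - 15.5) / (19.0 - 6.1) * 100
= 3.5 / 12.9 * 100
= 27.1%

27.1%


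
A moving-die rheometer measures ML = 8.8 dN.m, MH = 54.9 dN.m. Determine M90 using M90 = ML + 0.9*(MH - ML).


M90 = ML + 0.9 * (MH - ML)
M90 = 8.8 + 0.9 * (54.9 - 8.8)
M90 = 8.8 + 0.9 * 46.1
M90 = 50.29 dN.m

50.29 dN.m


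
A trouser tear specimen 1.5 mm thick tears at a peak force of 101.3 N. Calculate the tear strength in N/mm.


Tear strength = force / thickness
= 101.3 / 1.5
= 67.53 N/mm

67.53 N/mm


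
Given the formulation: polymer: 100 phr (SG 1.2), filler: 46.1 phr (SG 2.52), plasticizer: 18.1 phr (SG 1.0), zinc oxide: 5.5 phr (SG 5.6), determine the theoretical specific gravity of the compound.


Sum of weights = 169.7
Volume contributions:
  polymer: 100/1.2 = 83.3333
  filler: 46.1/2.52 = 18.2937
  plasticizer: 18.1/1.0 = 18.1000
  zinc oxide: 5.5/5.6 = 0.9821
Sum of volumes = 120.7091
SG = 169.7 / 120.7091 = 1.406

SG = 1.406


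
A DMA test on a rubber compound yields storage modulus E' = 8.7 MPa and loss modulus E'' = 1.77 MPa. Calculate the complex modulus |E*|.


|E*| = sqrt(E'^2 + E''^2)
= sqrt(8.7^2 + 1.77^2)
= sqrt(75.6900 + 3.1329)
= 8.878 MPa

8.878 MPa


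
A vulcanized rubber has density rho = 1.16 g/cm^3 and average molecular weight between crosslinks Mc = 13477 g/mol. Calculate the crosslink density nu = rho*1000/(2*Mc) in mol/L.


nu = rho * 1000 / (2 * Mc)
nu = 1.16 * 1000 / (2 * 13477)
nu = 1160.0 / 26954
nu = 0.0430 mol/L

0.0430 mol/L
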